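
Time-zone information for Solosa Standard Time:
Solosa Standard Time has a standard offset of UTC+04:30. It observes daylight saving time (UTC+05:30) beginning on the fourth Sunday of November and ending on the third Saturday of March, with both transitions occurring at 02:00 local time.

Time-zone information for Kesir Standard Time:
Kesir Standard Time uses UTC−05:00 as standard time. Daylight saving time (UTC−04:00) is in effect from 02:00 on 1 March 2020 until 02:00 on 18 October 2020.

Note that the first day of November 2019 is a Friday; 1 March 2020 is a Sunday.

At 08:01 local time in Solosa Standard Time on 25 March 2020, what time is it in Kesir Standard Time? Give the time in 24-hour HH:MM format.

1 November 2019 is a Friday, so the first Sunday is November 3 and the fourth is November 24.
1 March 2020 is a Sunday, so the first Saturday is March 7 and the third is March 21.
25 March 2020 does not fall between 24 November 2019 and 21 March 2020, so daylight saving is not in effect and Solosa Standard Time is at UTC+04:30.
08:01 Solosa Standard Time − 4h30m = 03:31 UTC.
At the standard offset (UTC−05:00), 03:31 UTC − 5h = 22:31 Kesir Standard Time standard time (rolling into the previous day, 24 March 2020).
The standard-time date in Kesir Standard Time, 24 March 2020, falls between 1 March and 18 October, so daylight saving is in effect and Kesir Standard Time is at UTC−04:00.
03:31 UTC − 4h = 23:31 Kesir Standard Time (rolling into the previous day, 24 March 2020).

23:31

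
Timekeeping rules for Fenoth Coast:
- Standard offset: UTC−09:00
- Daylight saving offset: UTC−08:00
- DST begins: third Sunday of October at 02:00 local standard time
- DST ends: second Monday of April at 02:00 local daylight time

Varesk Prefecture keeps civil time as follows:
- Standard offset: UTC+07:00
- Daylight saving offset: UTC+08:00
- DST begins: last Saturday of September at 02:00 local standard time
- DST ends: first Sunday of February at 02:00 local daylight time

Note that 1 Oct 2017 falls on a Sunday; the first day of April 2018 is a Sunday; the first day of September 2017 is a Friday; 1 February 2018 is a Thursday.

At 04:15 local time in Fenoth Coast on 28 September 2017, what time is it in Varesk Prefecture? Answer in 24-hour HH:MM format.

20:15

1 October 2017 is a Sunday, so the first Sunday is October 1 and the third is October 15.
1 April 2018 is a Sunday, so the first Monday is April 2 and the second is April 9.
28 September 2017 is outside the daylight-saving period (15 October 2017 – 9 April 2018), so Fenoth Coast is on standard time, UTC−09:00.
04:15 Fenoth Coast + 9h = 13:15 UTC.
1 September 2017 is a Friday, so Saturdays fall on 2, 9, 16, 23, 30; the last is September 30.
1 February 2018 is a Thursday, so the first Sunday is February 4.
At the standard offset (UTC+07:00), 13:15 UTC + 7h = 20:15 Varesk Prefecture standard time.
The standard-time date in Varesk Prefecture, 28 September 2017, does not fall between 30 September 2017 and 4 February 2018, so daylight saving is not in effect and Varesk Prefecture is at UTC+07:00.
13:15 UTC + 7h = 20:15 Varesk Prefecture.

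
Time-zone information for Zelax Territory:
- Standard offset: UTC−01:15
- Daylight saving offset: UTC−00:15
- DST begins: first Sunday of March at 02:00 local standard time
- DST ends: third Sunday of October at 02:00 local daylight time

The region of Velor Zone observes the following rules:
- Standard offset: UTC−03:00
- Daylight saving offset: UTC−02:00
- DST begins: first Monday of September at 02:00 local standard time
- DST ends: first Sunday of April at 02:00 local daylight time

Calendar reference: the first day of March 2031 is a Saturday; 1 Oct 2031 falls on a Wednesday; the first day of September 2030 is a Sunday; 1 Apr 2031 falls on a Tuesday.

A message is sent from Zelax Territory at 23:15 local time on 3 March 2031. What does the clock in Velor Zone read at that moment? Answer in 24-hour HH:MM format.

1 March 2031 is a Saturday, so the first Sunday is March 2.
1 October 2031 is a Wednesday, so the first Sunday is October 5 and the third is October 19.
3 March 2031 falls between 2 March and 19 October, so daylight saving is in effect and Zelax Territory is at UTC−00:15.
23:15 Zelax Territory + 0h15m = 23:30 UTC.
1 September 2030 is a Sunday, so the first Monday is September 2.
1 April 2031 is a Tuesday, so the first Sunday is April 6.
At the standard offset (UTC−03:00), 23:30 UTC − 3h = 20:30 Velor Zone standard time.
The standard-time date in Velor Zone, 3 March 2031, falls between 2 September 2030 and 6 April 2031, so daylight saving is in effect and Velor Zone is at UTC−02:00.
23:30 UTC − 2h = 21:30 Velor Zone.

21:30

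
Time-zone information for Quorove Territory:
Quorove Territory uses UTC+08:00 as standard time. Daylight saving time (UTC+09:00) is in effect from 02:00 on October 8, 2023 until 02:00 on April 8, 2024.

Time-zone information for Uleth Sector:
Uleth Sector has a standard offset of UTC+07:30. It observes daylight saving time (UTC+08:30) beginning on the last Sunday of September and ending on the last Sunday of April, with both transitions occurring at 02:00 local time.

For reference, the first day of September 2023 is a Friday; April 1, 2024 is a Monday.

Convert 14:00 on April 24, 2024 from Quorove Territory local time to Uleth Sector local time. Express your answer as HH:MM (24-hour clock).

Daylight saving runs 8 October 2023 – 8 April 2024; April 24, 2024 is outside that window, so Quorove Territory is on standard time at UTC+08:00.
14:00 Quorove Territory − 8h = 06:00 UTC.
1 September 2023 is a Friday, so Sundays fall on 3, 10, 17, 24; the last is September 24.
1 April 2024 is a Monday, so Sundays fall on 7, 14, 21, 28; the last is April 28.
At the standard offset (UTC+07:30), 06:00 UTC + 7h30m = 13:30 Uleth Sector standard time.
The standard-time date in Uleth Sector, April 24, 2024, lies within the daylight-saving period (24 September 2023 – 28 April 2024), so Uleth Sector is on daylight time, UTC+08:30.
06:00 UTC + 8h30m = 14:30 Uleth Sector.

14:30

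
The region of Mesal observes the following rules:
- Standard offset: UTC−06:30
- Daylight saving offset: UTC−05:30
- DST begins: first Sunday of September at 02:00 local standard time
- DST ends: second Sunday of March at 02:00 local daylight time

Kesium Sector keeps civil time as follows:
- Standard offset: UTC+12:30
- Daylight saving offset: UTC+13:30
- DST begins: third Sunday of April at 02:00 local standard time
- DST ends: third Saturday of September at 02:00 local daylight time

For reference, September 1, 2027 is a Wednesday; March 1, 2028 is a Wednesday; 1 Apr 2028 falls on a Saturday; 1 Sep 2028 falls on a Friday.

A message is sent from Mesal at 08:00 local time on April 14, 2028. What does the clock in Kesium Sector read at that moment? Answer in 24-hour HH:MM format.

1 September 2027 is a Wednesday, so the first Sunday is September 5.
1 March 2028 is a Wednesday, so the first Sunday is March 5 and the second is March 12.
Daylight saving runs 5 September 2027 – 12 March 2028; April 14, 2028 is outside that window, so Mesal is on standard time at UTC−06:30.
08:00 Mesal + 6h30m = 14:30 UTC.
1 April 2028 is a Saturday, so the first Sunday is April 2 and the third is April 16.
1 September 2028 is a Friday, so the first Saturday is September 2 and the third is September 16.
At the standard offset (UTC+12:30), 14:30 UTC + 12h30m = 03:00 Kesium Sector standard time (rolling into the next day, 15 April 2028).
The standard-time date in Kesium Sector, April 15, 2028, is outside the daylight-saving period (16 April – 16 September), so Kesium Sector is on standard time, UTC+12:30.
14:30 UTC + 12h30m = 03:00 Kesium Sector (rolling into the next day, 15 April 2028).

03:00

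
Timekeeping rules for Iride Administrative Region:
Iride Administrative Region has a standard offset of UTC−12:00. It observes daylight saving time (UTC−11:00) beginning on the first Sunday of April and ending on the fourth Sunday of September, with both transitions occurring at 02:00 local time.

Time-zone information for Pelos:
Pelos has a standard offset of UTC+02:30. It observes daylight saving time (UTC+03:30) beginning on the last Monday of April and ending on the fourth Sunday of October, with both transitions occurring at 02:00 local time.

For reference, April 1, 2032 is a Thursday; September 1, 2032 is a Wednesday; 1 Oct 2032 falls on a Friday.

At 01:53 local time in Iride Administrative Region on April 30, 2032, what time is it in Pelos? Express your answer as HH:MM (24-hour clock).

16:23

1 April 2032 is a Thursday, so the first Sunday is April 4.
1 September 2032 is a Wednesday, so the first Sunday is September 5 and the fourth is September 26.
April 30, 2032 lies within the daylight-saving period (4 April – 26 September), so Iride Administrative Region is on daylight time, UTC−11:00.
01:53 Iride Administrative Region + 11h = 12:53 UTC.
1 April 2032 is a Thursday, so Mondays fall on 5, 12, 19, 26; the last is April 26.
1 October 2032 is a Friday, so the first Sunday is October 3 and the fourth is October 24.
At the standard offset (UTC+02:30), 12:53 UTC + 2h30m = 15:23 Pelos standard time.
The standard-time date in Pelos, April 30, 2032, falls between 26 April and 24 October, so daylight saving is in effect and Pelos is at UTC+03:30.
12:53 UTC + 3h30m = 16:23 Pelos.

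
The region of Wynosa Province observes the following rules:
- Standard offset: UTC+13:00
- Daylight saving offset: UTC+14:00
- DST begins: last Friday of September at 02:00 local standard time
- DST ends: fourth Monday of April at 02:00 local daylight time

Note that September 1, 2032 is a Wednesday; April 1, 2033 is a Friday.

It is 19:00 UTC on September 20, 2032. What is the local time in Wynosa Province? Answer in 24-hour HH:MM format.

1 September 2032 is a Wednesday, so Fridays fall on 3, 10, 17, 24; the last is September 24.
1 April 2033 is a Friday, so the first Monday is April 4 and the fourth is April 25.
At the standard offset (UTC+13:00), 19:00 UTC + 13h = 08:00 Wynosa Province standard time (rolling into the next day, 21 September 2032).
The standard-time date in Wynosa Province, September 21, 2032, is outside the daylight-saving period (24 September 2032 – 25 April 2033), so Wynosa Province is on standard time, UTC+13:00.
19:00 UTC + 13h = 08:00 local (rolling into the next day, 21 September 2032).

08:00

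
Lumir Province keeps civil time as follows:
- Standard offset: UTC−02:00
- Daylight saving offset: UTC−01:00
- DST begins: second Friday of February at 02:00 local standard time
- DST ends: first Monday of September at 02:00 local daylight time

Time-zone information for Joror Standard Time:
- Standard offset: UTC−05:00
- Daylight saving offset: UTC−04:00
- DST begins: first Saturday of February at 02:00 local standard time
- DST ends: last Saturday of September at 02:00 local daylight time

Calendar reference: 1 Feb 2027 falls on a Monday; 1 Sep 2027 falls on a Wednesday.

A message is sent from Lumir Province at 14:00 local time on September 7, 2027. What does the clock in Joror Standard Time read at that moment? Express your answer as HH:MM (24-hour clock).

1 February 2027 is a Monday, so the first Friday is February 5 and the second is February 12.
1 September 2027 is a Wednesday, so the first Monday is September 6.
Daylight saving runs 12 February – 6 September; September 7, 2027 is outside that window, so Lumir Province is on standard time at UTC−02:00.
14:00 Lumir Province + 2h = 16:00 UTC.
1 February 2027 is a Monday, so the first Saturday is February 6.
1 September 2027 is a Wednesday, so Saturdays fall on 4, 11, 18, 25; the last is September 25.
At the standard offset (UTC−05:00), 16:00 UTC − 5h = 11:00 Joror Standard Time standard time.
The standard-time date in Joror Standard Time, September 7, 2027, falls between 6 February and 25 September, so daylight saving is in effect and Joror Standard Time is at UTC−04:00.
16:00 UTC − 4h = 12:00 Joror Standard Time.

12:00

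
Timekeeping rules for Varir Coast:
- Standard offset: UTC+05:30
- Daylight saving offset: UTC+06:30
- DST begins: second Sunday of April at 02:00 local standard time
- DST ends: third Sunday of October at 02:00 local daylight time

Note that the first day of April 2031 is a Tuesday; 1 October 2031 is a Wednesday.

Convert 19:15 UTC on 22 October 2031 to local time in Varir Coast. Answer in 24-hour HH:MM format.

1 April 2031 is a Tuesday, so the first Sunday is April 6 and the second is April 13.
1 October 2031 is a Wednesday, so the first Sunday is October 5 and the third is October 19.
At the standard offset (UTC+05:30), 19:15 UTC + 5h30m = 00:45 Varir Coast standard time (rolling into the next day, 23 October 2031).
The standard-time date in Varir Coast, 23 October 2031, does not fall between 13 April and 19 October, so daylight saving is not in effect and Varir Coast is at UTC+05:30.
19:15 UTC + 5h30m = 00:45 local (rolling into the next day, 23 October 2031).

00:45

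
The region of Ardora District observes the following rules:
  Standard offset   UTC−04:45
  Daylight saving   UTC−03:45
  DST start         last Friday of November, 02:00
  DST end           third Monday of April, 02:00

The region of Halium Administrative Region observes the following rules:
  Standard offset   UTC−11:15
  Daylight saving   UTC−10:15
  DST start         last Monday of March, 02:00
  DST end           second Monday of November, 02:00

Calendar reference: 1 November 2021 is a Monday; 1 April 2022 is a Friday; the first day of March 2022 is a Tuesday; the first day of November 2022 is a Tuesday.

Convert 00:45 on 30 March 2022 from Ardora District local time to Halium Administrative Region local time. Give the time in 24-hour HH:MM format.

18:15

1 November 2021 is a Monday, so Fridays fall on 5, 12, 19, 26; the last is November 26.
1 April 2022 is a Friday, so the first Monday is April 4 and the third is April 18.
Daylight saving runs 26 November 2021 – 18 April 2022; 30 March 2022 is inside that window, so Ardora District is at UTC−03:45.
00:45 Ardora District + 3h45m = 04:30 UTC.
1 March 2022 is a Tuesday, so Mondays fall on 7, 14, 21, 28; the last is March 28.
1 November 2022 is a Tuesday, so the first Monday is November 7 and the second is November 14.
At the standard offset (UTC−11:15), 04:30 UTC − 11h15m = 17:15 Halium Administrative Region standard time (rolling into the previous day, 29 March 2022).
Daylight saving runs 28 March – 14 November; the standard-time date in Halium Administrative Region, 29 March 2022, is inside that window, so Halium Administrative Region is at UTC−10:15.
04:30 UTC − 10h15m = 18:15 Halium Administrative Region (rolling into the previous day, 29 March 2022).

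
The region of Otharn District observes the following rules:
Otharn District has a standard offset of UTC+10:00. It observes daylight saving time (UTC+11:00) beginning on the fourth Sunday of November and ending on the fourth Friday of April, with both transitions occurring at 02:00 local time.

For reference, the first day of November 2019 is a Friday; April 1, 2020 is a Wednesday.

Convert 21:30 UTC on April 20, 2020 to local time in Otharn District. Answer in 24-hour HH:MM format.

08:30

1 November 2019 is a Friday, so the first Sunday is November 3 and the fourth is November 24.
1 April 2020 is a Wednesday, so the first Friday is April 3 and the fourth is April 24.
At the standard offset (UTC+10:00), 21:30 UTC + 10h = 07:30 Otharn District standard time (rolling into the next day, 21 April 2020).
The standard-time date in Otharn District, April 21, 2020, lies within the daylight-saving period (24 November 2019 – 24 April 2020), so Otharn District is on daylight time, UTC+11:00.
21:30 UTC + 11h = 08:30 local (rolling into the next day, 21 April 2020).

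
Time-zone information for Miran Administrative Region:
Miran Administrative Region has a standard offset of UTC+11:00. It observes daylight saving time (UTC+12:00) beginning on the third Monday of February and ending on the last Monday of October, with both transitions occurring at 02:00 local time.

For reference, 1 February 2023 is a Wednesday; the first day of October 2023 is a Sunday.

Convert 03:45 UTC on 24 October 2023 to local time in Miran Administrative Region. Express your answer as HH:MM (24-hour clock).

15:45

1 February 2023 is a Wednesday, so the first Monday is February 6 and the third is February 20.
1 October 2023 is a Sunday, so Mondays fall on 2, 9, 16, 23, 30; the last is October 30.
At the standard offset (UTC+11:00), 03:45 UTC + 11h = 14:45 Miran Administrative Region standard time.
The standard-time date in Miran Administrative Region, 24 October 2023, lies within the daylight-saving period (20 February – 30 October), so Miran Administrative Region is on daylight time, UTC+12:00.
03:45 UTC + 12h = 15:45 local.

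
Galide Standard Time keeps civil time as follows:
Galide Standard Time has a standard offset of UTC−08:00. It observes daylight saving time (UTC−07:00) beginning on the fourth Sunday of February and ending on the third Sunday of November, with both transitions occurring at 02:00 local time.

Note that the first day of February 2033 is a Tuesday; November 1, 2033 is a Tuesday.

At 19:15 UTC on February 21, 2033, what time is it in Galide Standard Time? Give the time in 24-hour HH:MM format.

11:15

1 February 2033 is a Tuesday, so the first Sunday is February 6 and the fourth is February 27.
1 November 2033 is a Tuesday, so the first Sunday is November 6 and the third is November 20.
At the standard offset (UTC−08:00), 19:15 UTC − 8h = 11:15 Galide Standard Time standard time.
The standard-time date in Galide Standard Time, February 21, 2033, does not fall between 27 February and 20 November, so daylight saving is not in effect and Galide Standard Time is at UTC−08:00.
19:15 UTC − 8h = 11:15 local.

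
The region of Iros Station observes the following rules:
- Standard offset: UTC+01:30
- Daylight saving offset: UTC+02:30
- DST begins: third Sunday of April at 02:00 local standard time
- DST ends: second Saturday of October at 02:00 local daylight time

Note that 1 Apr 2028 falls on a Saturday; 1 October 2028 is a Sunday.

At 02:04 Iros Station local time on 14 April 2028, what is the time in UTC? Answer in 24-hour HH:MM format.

1 April 2028 is a Saturday, so the first Sunday is April 2 and the third is April 16.
1 October 2028 is a Sunday, so the first Saturday is October 7 and the second is October 14.
Daylight saving runs 16 April – 14 October; 14 April 2028 is outside that window, so Iros Station is on standard time at UTC+01:30.
02:04 local − 1h30m = 00:34 UTC.

00:34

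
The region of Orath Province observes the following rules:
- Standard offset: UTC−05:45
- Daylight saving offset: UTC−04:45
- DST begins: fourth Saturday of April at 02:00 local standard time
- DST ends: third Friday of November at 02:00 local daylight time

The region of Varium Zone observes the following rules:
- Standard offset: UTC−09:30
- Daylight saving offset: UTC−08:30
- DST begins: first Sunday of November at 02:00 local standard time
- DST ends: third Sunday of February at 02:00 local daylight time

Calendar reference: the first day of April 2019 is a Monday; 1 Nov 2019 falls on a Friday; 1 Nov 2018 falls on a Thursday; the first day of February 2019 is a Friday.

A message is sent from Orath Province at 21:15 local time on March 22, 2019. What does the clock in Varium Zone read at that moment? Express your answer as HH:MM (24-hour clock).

1 April 2019 is a Monday, so the first Saturday is April 6 and the fourth is April 27.
1 November 2019 is a Friday, so the first Friday is November 1 and the third is November 15.
March 22, 2019 is outside the daylight-saving period (27 April – 15 November), so Orath Province is on standard time, UTC−05:45.
21:15 Orath Province + 5h45m = 03:00 UTC (rolling into the next day, 23 March 2019).
1 November 2018 is a Thursday, so the first Sunday is November 4.
1 February 2019 is a Friday, so the first Sunday is February 3 and the third is February 17.
At the standard offset (UTC−09:30), 03:00 UTC − 9h30m = 17:30 Varium Zone standard time (rolling into the previous day, 22 March 2019).
The standard-time date in Varium Zone, March 22, 2019, does not fall between 4 November 2018 and 17 February 2019, so daylight saving is not in effect and Varium Zone is at UTC−09:30.
03:00 UTC − 9h30m = 17:30 Varium Zone (rolling into the previous day, 22 March 2019).

17:30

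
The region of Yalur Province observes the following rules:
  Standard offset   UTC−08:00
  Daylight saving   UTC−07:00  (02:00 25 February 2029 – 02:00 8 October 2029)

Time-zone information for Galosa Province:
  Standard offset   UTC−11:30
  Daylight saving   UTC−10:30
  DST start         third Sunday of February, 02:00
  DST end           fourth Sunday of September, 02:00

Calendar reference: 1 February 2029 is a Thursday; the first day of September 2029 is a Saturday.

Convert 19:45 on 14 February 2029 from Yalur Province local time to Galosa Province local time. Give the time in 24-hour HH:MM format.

14 February 2029 is outside the daylight-saving period (25 February – 8 October), so Yalur Province is on standard time, UTC−08:00.
19:45 Yalur Province + 8h = 03:45 UTC (rolling into the next day, 15 February 2029).
1 February 2029 is a Thursday, so the first Sunday is February 4 and the third is February 18.
1 September 2029 is a Saturday, so the first Sunday is September 2 and the fourth is September 23.
At the standard offset (UTC−11:30), 03:45 UTC − 11h30m = 16:15 Galosa Province standard time (rolling into the previous day, 14 February 2029).
The standard-time date in Galosa Province, 14 February 2029, does not fall between 18 February and 23 September, so daylight saving is not in effect and Galosa Province is at UTC−11:30.
03:45 UTC − 11h30m = 16:15 Galosa Province (rolling into the previous day, 14 February 2029).

16:15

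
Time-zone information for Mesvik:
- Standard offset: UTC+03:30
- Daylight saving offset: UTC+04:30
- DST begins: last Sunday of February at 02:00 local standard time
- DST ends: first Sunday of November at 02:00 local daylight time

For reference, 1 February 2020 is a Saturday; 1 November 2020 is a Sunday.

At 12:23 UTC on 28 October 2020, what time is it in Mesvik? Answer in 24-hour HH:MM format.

1 February 2020 is a Saturday, so Sundays fall on 2, 9, 16, 23; the last is February 23.
1 November 2020 is a Sunday, so the first Sunday is November 1.
At the standard offset (UTC+03:30), 12:23 UTC + 3h30m = 15:53 Mesvik standard time.
Daylight saving runs 23 February – 1 November; the standard-time date in Mesvik, 28 October 2020, is inside that window, so Mesvik is at UTC+04:30.
12:23 UTC + 4h30m = 16:53 local.

16:53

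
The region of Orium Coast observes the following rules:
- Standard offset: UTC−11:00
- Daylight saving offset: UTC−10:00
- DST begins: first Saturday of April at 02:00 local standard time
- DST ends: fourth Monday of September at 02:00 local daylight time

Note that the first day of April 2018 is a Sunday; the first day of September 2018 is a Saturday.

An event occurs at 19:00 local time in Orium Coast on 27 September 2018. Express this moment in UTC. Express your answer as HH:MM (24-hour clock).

06:00

1 April 2018 is a Sunday, so the first Saturday is April 7.
1 September 2018 is a Saturday, so the first Monday is September 3 and the fourth is September 24.
Daylight saving runs 7 April – 24 September; 27 September 2018 is outside that window, so Orium Coast is on standard time at UTC−11:00.
19:00 local + 11h = 06:00 UTC (rolling into the next day, 28 September 2018).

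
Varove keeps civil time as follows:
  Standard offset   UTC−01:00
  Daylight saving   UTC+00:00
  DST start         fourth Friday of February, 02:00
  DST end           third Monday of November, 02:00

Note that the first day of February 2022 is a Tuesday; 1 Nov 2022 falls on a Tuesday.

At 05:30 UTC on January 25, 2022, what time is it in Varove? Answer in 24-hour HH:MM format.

1 February 2022 is a Tuesday, so the first Friday is February 4 and the fourth is February 25.
1 November 2022 is a Tuesday, so the first Monday is November 7 and the third is November 21.
At the standard offset (UTC−01:00), 05:30 UTC − 1h = 04:30 Varove standard time.
The standard-time date in Varove, January 25, 2022, is outside the daylight-saving period (25 February – 21 November), so Varove is on standard time, UTC−01:00.
05:30 UTC − 1h = 04:30 local.

04:30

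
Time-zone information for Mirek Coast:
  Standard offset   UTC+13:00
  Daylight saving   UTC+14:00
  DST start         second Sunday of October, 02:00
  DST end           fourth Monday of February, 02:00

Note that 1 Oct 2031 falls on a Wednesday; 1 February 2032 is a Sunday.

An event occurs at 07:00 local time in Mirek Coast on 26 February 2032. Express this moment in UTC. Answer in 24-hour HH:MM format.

18:00

1 October 2031 is a Wednesday, so the first Sunday is October 5 and the second is October 12.
1 February 2032 is a Sunday, so the first Monday is February 2 and the fourth is February 23.
26 February 2032 does not fall between 12 October 2031 and 23 February 2032, so daylight saving is not in effect and Mirek Coast is at UTC+13:00.
07:00 local − 13h = 18:00 UTC (rolling into the previous day, 25 February 2032).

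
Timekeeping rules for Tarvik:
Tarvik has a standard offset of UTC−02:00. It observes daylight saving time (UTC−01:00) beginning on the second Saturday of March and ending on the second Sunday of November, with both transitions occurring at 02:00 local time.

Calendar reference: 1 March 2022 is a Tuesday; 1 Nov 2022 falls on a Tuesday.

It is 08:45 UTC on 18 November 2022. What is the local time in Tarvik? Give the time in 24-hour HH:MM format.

1 March 2022 is a Tuesday, so the first Saturday is March 5 and the second is March 12.
1 November 2022 is a Tuesday, so the first Sunday is November 6 and the second is November 13.
At the standard offset (UTC−02:00), 08:45 UTC − 2h = 06:45 Tarvik standard time.
The standard-time date in Tarvik, 18 November 2022, is outside the daylight-saving period (12 March – 13 November), so Tarvik is on standard time, UTC−02:00.
08:45 UTC − 2h = 06:45 local.

06:45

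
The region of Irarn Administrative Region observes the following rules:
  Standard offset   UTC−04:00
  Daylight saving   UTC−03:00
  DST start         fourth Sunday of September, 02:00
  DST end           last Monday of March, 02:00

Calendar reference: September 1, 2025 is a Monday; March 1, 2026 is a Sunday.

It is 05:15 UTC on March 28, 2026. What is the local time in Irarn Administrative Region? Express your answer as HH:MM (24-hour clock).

02:15

1 September 2025 is a Monday, so the first Sunday is September 7 and the fourth is September 28.
1 March 2026 is a Sunday, so Mondays fall on 2, 9, 16, 23, 30; the last is March 30.
At the standard offset (UTC−04:00), 05:15 UTC − 4h = 01:15 Irarn Administrative Region standard time.
Daylight saving runs 28 September 2025 – 30 March 2026; the standard-time date in Irarn Administrative Region, March 28, 2026, is inside that window, so Irarn Administrative Region is at UTC−03:00.
05:15 UTC − 3h = 02:15 local.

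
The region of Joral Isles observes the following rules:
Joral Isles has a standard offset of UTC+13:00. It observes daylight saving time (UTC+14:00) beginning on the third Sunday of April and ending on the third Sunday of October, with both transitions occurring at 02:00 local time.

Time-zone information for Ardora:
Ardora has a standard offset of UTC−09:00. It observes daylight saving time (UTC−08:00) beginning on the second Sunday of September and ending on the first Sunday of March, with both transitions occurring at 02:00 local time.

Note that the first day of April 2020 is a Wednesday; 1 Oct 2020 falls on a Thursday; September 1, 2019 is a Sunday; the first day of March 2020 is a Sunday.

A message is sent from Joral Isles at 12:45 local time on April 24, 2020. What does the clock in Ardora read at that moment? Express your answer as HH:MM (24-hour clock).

1 April 2020 is a Wednesday, so the first Sunday is April 5 and the third is April 19.
1 October 2020 is a Thursday, so the first Sunday is October 4 and the third is October 18.
April 24, 2020 lies within the daylight-saving period (19 April – 18 October), so Joral Isles is on daylight time, UTC+14:00.
12:45 Joral Isles − 14h = 22:45 UTC (rolling into the previous day, 23 April 2020).
1 September 2019 is a Sunday, so the first Sunday is September 1 and the second is September 8.
1 March 2020 is a Sunday, so the first Sunday is March 1.
At the standard offset (UTC−09:00), 22:45 UTC − 9h = 13:45 Ardora standard time.
The standard-time date in Ardora, April 23, 2020, does not fall between 8 September 2019 and 1 March 2020, so daylight saving is not in effect and Ardora is at UTC−09:00.
22:45 UTC − 9h = 13:45 Ardora.

13:45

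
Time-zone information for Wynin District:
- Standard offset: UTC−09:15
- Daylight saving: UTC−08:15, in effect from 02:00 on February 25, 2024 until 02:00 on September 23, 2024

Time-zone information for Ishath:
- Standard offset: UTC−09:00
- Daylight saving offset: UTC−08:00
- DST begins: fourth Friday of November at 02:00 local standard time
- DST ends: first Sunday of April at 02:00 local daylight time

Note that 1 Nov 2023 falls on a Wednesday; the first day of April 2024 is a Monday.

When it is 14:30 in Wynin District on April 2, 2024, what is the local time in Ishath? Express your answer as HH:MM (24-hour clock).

April 2, 2024 lies within the daylight-saving period (25 February – 23 September), so Wynin District is on daylight time, UTC−08:15.
14:30 Wynin District + 8h15m = 22:45 UTC.
1 November 2023 is a Wednesday, so the first Friday is November 3 and the fourth is November 24.
1 April 2024 is a Monday, so the first Sunday is April 7.
At the standard offset (UTC−09:00), 22:45 UTC − 9h = 13:45 Ishath standard time.
The standard-time date in Ishath, April 2, 2024, lies within the daylight-saving period (24 November 2023 – 7 April 2024), so Ishath is on daylight time, UTC−08:00.
22:45 UTC − 8h = 14:45 Ishath.

14:45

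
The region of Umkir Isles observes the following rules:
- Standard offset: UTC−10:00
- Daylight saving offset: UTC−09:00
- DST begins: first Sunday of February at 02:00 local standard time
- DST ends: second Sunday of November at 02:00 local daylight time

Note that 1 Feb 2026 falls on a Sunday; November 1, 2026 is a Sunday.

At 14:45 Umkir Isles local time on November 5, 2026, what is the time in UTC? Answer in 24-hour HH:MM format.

23:45

1 February 2026 is a Sunday, so the first Sunday is February 1.
1 November 2026 is a Sunday, so the first Sunday is November 1 and the second is November 8.
Daylight saving runs 1 February – 8 November; November 5, 2026 is inside that window, so Umkir Isles is at UTC−09:00.
14:45 local + 9h = 23:45 UTC.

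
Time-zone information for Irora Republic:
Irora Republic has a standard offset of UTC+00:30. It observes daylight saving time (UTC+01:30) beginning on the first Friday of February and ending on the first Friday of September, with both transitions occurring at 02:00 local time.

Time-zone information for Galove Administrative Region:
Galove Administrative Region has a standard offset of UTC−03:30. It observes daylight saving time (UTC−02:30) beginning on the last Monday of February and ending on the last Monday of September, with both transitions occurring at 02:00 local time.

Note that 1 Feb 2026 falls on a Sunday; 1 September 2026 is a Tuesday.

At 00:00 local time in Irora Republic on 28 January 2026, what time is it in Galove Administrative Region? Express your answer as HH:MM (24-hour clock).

1 February 2026 is a Sunday, so the first Friday is February 6.
1 September 2026 is a Tuesday, so the first Friday is September 4.
Daylight saving runs 6 February – 4 September; 28 January 2026 is outside that window, so Irora Republic is on standard time at UTC+00:30.
00:00 Irora Republic − 0h30m = 23:30 UTC (rolling into the previous day, 27 January 2026).
1 February 2026 is a Sunday, so Mondays fall on 2, 9, 16, 23; the last is February 23.
1 September 2026 is a Tuesday, so Mondays fall on 7, 14, 21, 28; the last is September 28.
At the standard offset (UTC−03:30), 23:30 UTC − 3h30m = 20:00 Galove Administrative Region standard time.
The standard-time date in Galove Administrative Region, 27 January 2026, is outside the daylight-saving period (23 February – 28 September), so Galove Administrative Region is on standard time, UTC−03:30.
23:30 UTC − 3h30m = 20:00 Galove Administrative Region.

20:00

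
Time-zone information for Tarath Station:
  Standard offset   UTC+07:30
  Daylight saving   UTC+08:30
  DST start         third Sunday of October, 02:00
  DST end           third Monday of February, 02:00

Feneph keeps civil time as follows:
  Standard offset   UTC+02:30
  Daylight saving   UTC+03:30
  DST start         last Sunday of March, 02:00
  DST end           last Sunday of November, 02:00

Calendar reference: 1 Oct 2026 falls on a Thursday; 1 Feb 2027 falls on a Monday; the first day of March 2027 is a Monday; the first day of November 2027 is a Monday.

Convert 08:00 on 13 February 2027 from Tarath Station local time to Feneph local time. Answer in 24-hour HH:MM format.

1 October 2026 is a Thursday, so the first Sunday is October 4 and the third is October 18.
1 February 2027 is a Monday, so the first Monday is February 1 and the third is February 15.
13 February 2027 falls between 18 October 2026 and 15 February 2027, so daylight saving is in effect and Tarath Station is at UTC+08:30.
08:00 Tarath Station − 8h30m = 23:30 UTC (rolling into the previous day, 12 February 2027).
1 March 2027 is a Monday, so Sundays fall on 7, 14, 21, 28; the last is March 28.
1 November 2027 is a Monday, so Sundays fall on 7, 14, 21, 28; the last is November 28.
At the standard offset (UTC+02:30), 23:30 UTC + 2h30m = 02:00 Feneph standard time (rolling into the next day, 13 February 2027).
The standard-time date in Feneph, 13 February 2027, is outside the daylight-saving period (28 March – 28 November), so Feneph is on standard time, UTC+02:30.
23:30 UTC + 2h30m = 02:00 Feneph (rolling into the next day, 13 February 2027).

02:00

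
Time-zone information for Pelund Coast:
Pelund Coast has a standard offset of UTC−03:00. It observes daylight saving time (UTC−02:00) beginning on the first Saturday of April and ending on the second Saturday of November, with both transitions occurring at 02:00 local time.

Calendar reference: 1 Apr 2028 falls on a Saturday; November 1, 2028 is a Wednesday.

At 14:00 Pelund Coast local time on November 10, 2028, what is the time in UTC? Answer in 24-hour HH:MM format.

16:00

1 April 2028 is a Saturday, so the first Saturday is April 1.
1 November 2028 is a Wednesday, so the first Saturday is November 4 and the second is November 11.
November 10, 2028 lies within the daylight-saving period (1 April – 11 November), so Pelund Coast is on daylight time, UTC−02:00.
14:00 local + 2h = 16:00 UTC.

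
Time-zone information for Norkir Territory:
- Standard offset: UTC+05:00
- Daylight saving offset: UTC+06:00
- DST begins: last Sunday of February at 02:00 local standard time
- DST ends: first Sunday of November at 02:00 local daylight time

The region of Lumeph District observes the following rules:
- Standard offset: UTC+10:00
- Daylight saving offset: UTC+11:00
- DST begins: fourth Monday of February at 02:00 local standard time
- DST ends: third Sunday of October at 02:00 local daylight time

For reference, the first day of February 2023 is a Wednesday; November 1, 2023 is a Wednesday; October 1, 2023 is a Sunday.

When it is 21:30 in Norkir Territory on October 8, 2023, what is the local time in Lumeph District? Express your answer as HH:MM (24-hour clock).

1 February 2023 is a Wednesday, so Sundays fall on 5, 12, 19, 26; the last is February 26.
1 November 2023 is a Wednesday, so the first Sunday is November 5.
October 8, 2023 falls between 26 February and 5 November, so daylight saving is in effect and Norkir Territory is at UTC+06:00.
21:30 Norkir Territory − 6h = 15:30 UTC.
1 February 2023 is a Wednesday, so the first Monday is February 6 and the fourth is February 27.
1 October 2023 is a Sunday, so the first Sunday is October 1 and the third is October 15.
At the standard offset (UTC+10:00), 15:30 UTC + 10h = 01:30 Lumeph District standard time (rolling into the next day, 9 October 2023).
The standard-time date in Lumeph District, October 9, 2023, falls between 27 February and 15 October, so daylight saving is in effect and Lumeph District is at UTC+11:00.
15:30 UTC + 11h = 02:30 Lumeph District (rolling into the next day, 9 October 2023).

02:30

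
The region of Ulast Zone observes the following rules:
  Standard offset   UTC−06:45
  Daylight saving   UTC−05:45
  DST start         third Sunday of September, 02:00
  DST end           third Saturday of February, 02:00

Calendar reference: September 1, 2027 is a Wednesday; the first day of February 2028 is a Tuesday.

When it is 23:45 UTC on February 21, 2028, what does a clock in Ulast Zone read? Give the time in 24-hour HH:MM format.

1 September 2027 is a Wednesday, so the first Sunday is September 5 and the third is September 19.
1 February 2028 is a Tuesday, so the first Saturday is February 5 and the third is February 19.
At the standard offset (UTC−06:45), 23:45 UTC − 6h45m = 17:00 Ulast Zone standard time.
The standard-time date in Ulast Zone, February 21, 2028, is outside the daylight-saving period (19 September 2027 – 19 February 2028), so Ulast Zone is on standard time, UTC−06:45.
23:45 UTC − 6h45m = 17:00 local.

17:00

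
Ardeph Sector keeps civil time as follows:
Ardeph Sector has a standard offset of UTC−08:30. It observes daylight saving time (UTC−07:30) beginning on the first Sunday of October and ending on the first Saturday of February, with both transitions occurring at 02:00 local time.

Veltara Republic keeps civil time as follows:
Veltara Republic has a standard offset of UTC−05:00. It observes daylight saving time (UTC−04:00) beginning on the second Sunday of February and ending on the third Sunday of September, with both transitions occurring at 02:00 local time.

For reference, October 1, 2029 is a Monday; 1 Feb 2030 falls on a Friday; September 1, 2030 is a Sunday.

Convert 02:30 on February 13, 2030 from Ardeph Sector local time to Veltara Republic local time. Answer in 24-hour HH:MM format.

1 October 2029 is a Monday, so the first Sunday is October 7.
1 February 2030 is a Friday, so the first Saturday is February 2.
Daylight saving runs 7 October 2029 – 2 February 2030; February 13, 2030 is outside that window, so Ardeph Sector is on standard time at UTC−08:30.
02:30 Ardeph Sector + 8h30m = 11:00 UTC.
1 February 2030 is a Friday, so the first Sunday is February 3 and the second is February 10.
1 September 2030 is a Sunday, so the first Sunday is September 1 and the third is September 15.
At the standard offset (UTC−05:00), 11:00 UTC − 5h = 06:00 Veltara Republic standard time.
The standard-time date in Veltara Republic, February 13, 2030, falls between 10 February and 15 September, so daylight saving is in effect and Veltara Republic is at UTC−04:00.
11:00 UTC − 4h = 07:00 Veltara Republic.

07:00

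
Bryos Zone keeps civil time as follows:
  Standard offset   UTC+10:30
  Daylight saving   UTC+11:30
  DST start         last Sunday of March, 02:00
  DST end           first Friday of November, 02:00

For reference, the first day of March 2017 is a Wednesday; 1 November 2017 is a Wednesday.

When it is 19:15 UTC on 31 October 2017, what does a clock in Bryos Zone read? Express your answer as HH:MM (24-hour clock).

1 March 2017 is a Wednesday, so Sundays fall on 5, 12, 19, 26; the last is March 26.
1 November 2017 is a Wednesday, so the first Friday is November 3.
At the standard offset (UTC+10:30), 19:15 UTC + 10h30m = 05:45 Bryos Zone standard time (rolling into the next day, 1 November 2017).
The standard-time date in Bryos Zone, 1 November 2017, falls between 26 March and 3 November, so daylight saving is in effect and Bryos Zone is at UTC+11:30.
19:15 UTC + 11h30m = 06:45 local (rolling into the next day, 1 November 2017).

06:45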